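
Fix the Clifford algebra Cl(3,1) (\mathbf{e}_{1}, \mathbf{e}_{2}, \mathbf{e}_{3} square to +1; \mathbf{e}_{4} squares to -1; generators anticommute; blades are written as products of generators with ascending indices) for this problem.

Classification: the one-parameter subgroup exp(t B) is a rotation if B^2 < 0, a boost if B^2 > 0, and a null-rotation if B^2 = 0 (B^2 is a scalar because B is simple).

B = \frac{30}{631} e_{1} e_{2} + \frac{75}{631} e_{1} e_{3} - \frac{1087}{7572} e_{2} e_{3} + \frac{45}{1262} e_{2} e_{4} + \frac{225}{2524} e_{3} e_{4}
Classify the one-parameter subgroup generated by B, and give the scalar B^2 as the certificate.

B^2 term by term: the squares give (\frac{30}{631})^2*(e_{1} e_{2})^2 + (\frac{75}{631})^2*(e_{1} e_{3})^2 + (-\frac{1087}{7572})^2*(e_{2} e_{3})^2 + (\frac{45}{1262})^2*(e_{2} e_{4})^2 + (\frac{225}{2524})^2*(e_{3} e_{4})^2 = \frac{900}{398161}*(-1) + \frac{5625}{398161}*(-1) + \frac{1181569}{57335184}*(-1) + \frac{2025}{1592644}*(+1) + \frac{50625}{6370576}*(+1) = -\frac{1}{36} (each basis 2-blade squares to minus the product of its generators' squares); cross terms between blades sharing an index anticommute and cancel; the commuting (index-disjoint) pairs give grade-4 terms 2*c*c'*(blade product), which cancel blade by blade — e_{1} e_{2} e_{3} e_{4}: \frac{3375}{398161} - \frac{3375}{398161} = 0 — confirming B is simple. So B^2 = -\frac{1}{36}.
Answer: rotation, certificate B^2 = -\frac{1}{36}. Key observation: B^2 = -\frac{1}{36} is a conjugation invariant, so its sign decides the class regardless of the surface form of B.


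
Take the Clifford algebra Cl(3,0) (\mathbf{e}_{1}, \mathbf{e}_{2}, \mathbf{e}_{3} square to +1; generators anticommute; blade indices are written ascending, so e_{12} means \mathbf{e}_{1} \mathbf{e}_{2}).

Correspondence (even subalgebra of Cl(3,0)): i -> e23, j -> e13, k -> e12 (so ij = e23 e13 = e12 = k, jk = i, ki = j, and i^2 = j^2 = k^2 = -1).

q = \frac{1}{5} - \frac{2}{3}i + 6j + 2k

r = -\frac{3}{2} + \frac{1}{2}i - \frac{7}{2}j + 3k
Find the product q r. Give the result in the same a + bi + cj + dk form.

In blades: q = \frac{1}{5} + 2 e_{12} + 6 e_{13} - \frac{2}{3} e_{23}, r = -\frac{3}{2} + 3 e_{12} - \frac{7}{2} e_{13} + \frac{1}{2} e_{23}.
Distribute q over r term by term (generator squares from the signature, products reordered to ascending indices): (\frac{1}{5})*r = -\frac{3}{10} + \frac{3}{5} e_{12} - \frac{7}{10} e_{13} + \frac{1}{10} e_{23}; (2 e_{12})*r = -6 - 3 e_{12} + e_{13} + 7 e_{23}; (6 e_{13})*r = 21 - 3 e_{12} - 9 e_{13} + 18 e_{23}; (-\frac{2}{3} e_{23})*r = \frac{1}{3} + \frac{7}{3} e_{12} + 2 e_{13} + e_{23}.
Sum: \frac{451}{30} - \frac{46}{15} e_{12} - \frac{67}{10} e_{13} + \frac{261}{10} e_{23}; translating back through the correspondence:
Answer: \frac{451}{30} + \frac{261}{10}i - \frac{67}{10}j - \frac{46}{15}k


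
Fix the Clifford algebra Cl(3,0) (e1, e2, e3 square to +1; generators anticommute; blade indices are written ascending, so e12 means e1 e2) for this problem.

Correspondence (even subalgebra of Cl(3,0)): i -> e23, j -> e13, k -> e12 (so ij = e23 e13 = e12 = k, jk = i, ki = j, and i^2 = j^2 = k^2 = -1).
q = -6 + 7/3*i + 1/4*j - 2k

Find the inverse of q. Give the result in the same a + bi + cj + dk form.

In blades: q = -6 - 2*e12 + 1/4*e13 + 7/3*e23.
With qbar = -6 + 2*e12 - 1/4*e13 - 7/3*e23 (scalar fixed, mapped units negated), q qbar = 6553/144 (the sum of squared coefficients), so q^-1 = qbar / (6553/144) = -864/6553 + 288/6553*e12 - 36/6553*e13 - 336/6553*e23; translating back:
Answer: -864/6553 - 336/6553*i - 36/6553*j + 288/6553*k


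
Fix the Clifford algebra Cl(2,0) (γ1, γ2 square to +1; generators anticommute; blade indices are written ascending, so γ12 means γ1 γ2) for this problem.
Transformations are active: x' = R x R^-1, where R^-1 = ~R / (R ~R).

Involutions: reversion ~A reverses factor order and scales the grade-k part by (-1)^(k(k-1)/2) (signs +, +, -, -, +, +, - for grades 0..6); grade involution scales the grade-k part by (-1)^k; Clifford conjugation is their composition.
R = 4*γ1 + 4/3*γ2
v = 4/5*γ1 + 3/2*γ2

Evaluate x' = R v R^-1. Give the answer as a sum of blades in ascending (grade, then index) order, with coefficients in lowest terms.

~R = 4*γ1 + 4/3*γ2, and R ~R = 160/9, so R^-1 = ~R / (160/9).
R v = 26/5 + 74/15*γ12
Answer: 77/50*γ1 - 18/25*γ2


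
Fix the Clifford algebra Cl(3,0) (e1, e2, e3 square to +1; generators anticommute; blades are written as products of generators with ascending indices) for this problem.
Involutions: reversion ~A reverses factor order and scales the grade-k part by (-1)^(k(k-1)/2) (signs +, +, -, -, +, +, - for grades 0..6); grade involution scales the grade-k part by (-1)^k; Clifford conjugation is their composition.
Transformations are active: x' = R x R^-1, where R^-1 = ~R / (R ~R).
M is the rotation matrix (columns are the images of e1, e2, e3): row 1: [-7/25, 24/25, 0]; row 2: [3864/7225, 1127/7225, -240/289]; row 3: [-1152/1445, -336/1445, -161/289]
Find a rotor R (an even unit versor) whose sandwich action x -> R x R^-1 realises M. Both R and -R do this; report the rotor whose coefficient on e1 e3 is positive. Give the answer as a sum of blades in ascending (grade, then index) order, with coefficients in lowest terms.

Method: write R = a + b12*e1 e2 + b13*e1 e3 + b23*e2 e3 with a^2 + b12^2 + b13^2 + b23^2 = 1 (so R^-1 = ~R). Expanding the columns R e_j ~R gives tr M = 4a^2 - 1 and, from the antisymmetric part, M21 - M12 = -4a*b12, M13 - M31 = 4a*b13, M32 - M23 = -4a*b23.
Here tr M = -4921/7225, so a^2 = (1 + tr M)/4 = 576/7225 and a = ±24/85. Taking a = 24/85: M21 - M12 = -3072/7225, M13 - M31 = 1152/1445, M32 - M23 = 864/1445, giving b12 = 32/85, b13 = 12/17, b23 = -9/17, i.e. R = 24/85 + 32/85*e1 e2 + 12/17*e1 e3 - 9/17*e2 e3.
Its e1 e3 coefficient is already positive.
Answer: 24/85 + 32/85*e1 e2 + 12/17*e1 e3 - 9/17*e2 e3. Uniqueness: Spin(3) -> SO(3) maps R and -R to the same rotation of trace -4921/7225; fixing the sign of the e1 e3 coefficient removes the ambiguity.


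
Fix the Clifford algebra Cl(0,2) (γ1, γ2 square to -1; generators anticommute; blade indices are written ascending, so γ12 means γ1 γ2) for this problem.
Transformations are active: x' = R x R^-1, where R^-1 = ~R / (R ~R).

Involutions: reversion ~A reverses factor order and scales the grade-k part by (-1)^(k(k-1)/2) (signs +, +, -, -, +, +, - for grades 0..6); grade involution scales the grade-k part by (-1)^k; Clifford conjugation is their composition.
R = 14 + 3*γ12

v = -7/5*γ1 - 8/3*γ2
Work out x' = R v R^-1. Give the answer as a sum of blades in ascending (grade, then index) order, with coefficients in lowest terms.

~R = 14 - 3*γ12, and R ~R = 205, so R^-1 = ~R / (205).
R v = -58/5*γ1 - 623/15*γ2
Answer: -189/1025*γ1 - 9244/3075*γ2


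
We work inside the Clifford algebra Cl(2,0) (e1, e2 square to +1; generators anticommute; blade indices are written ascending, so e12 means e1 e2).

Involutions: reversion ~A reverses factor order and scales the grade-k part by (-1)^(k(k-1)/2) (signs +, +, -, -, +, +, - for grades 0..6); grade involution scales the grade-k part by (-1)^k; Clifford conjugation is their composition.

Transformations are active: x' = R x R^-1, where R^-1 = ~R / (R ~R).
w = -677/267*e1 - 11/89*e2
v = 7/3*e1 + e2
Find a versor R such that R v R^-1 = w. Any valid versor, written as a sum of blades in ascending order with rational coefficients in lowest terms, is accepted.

Since q(v) = q(w) = 58/9, the sum R = v + w = -18/89*e1 + 78/89*e2 does the job whenever invertible.
Answer: -18/89*e1 + 78/89*e2


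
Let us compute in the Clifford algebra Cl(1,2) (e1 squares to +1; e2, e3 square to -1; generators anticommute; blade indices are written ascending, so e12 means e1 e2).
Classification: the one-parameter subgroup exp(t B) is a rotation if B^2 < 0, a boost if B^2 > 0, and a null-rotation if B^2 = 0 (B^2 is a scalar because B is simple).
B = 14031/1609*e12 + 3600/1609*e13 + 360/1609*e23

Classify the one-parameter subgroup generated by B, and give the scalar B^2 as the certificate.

B^2 term by term: the squares give (14031/1609)^2*(e12)^2 + (3600/1609)^2*(e13)^2 + (360/1609)^2*(e23)^2 = 196868961/2588881*(+1) + 12960000/2588881*(+1) + 129600/2588881*(-1) = 81 (each basis 2-blade squares to minus the product of its generators' squares); cross terms between blades sharing an index anticommute and cancel. So B^2 = 81.
Answer: boost, certificate B^2 = 81. The scalar 81 is the complete invariant here: its sign names the subgroup type.


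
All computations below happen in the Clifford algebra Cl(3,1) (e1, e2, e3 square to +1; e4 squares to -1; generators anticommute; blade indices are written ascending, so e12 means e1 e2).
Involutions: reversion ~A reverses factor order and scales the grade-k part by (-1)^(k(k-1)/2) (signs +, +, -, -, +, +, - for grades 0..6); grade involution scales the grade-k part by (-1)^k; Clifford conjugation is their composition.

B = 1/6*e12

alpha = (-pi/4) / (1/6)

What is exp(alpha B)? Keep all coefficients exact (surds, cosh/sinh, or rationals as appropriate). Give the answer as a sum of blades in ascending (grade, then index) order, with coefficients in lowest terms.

B^2 = (1/6)^2*(e12)^2 = 1/36*(-1) = -1/36 (a basis 2-blade squares to minus the product of its generators' squares).
B^2 = -1/36 — since the square is negative, the closed form is circular: l = 1/6, alpha*l = -pi/4, so exp(alpha B) = cos(-pi/4) + (sin(-pi/4)/(1/6))*B = sqrt(2)/2 + (-3*sqrt(2))*B.
Answer: sqrt(2)/2 - sqrt(2)/2*e12


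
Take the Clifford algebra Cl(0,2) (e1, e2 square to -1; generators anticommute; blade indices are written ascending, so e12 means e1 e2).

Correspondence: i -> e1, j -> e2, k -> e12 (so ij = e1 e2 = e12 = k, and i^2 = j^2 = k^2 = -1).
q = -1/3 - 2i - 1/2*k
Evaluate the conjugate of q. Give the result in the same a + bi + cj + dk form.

In blades: q = -1/3 - 2*e1 - 1/2*e12.
Conjugation here is Clifford conjugation: the scalar is fixed and the grade-1 and grade-2 blades all flip sign, giving -1/3 + 2*e1 + 1/2*e12; translating back:
Answer: -1/3 + 2i + 1/2*k


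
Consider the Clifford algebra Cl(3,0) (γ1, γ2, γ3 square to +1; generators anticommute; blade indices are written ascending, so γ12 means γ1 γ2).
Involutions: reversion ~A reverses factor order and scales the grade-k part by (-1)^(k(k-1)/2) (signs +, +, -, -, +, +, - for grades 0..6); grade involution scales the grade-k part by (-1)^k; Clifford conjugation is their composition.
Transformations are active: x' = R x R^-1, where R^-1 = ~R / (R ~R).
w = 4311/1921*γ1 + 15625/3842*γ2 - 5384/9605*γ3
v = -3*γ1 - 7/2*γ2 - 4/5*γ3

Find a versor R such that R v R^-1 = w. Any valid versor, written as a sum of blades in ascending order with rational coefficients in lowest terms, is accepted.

Construction: equal norms (both 2189/100) license R = v + w = -1452/1921*γ1 + 1089/1921*γ2 - 13068/9605*γ3 — nothing changes along that direction, while (v - w)/2 changes sign, so v maps onto w.
Answer: -1452/1921*γ1 + 1089/1921*γ2 - 13068/9605*γ3


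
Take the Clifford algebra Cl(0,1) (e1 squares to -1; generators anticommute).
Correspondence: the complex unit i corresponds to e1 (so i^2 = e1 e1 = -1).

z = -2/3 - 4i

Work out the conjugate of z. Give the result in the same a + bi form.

In blades: z = -2/3 - 4*e1.
Conjugation here is Clifford conjugation: the scalar is fixed and the grade-1 and grade-2 blades all flip sign, giving -2/3 + 4*e1; translating back:
Answer: -2/3 + 4i


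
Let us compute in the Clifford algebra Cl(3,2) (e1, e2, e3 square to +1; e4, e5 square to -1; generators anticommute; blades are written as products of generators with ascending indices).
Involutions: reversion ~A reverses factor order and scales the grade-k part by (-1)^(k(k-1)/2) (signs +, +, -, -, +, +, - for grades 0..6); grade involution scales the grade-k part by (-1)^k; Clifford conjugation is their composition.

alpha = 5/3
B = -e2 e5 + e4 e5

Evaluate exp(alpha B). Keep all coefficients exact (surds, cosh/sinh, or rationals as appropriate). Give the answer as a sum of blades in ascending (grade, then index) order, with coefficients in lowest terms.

B^2 term by term: the squares give (-1)^2*(e2 e5)^2 + (1)^2*(e4 e5)^2 = 1*(+1) + 1*(-1) = 0 (each basis 2-blade squares to minus the product of its generators' squares); cross terms between blades sharing an index anticommute and cancel. So B^2 = 0.
B^2 = 0, so the series truncates immediately: exp(alpha B) = 1 + alpha B (parabolic case).
Answer: 1 - 5/3*e2 e5 + 5/3*e4 e5


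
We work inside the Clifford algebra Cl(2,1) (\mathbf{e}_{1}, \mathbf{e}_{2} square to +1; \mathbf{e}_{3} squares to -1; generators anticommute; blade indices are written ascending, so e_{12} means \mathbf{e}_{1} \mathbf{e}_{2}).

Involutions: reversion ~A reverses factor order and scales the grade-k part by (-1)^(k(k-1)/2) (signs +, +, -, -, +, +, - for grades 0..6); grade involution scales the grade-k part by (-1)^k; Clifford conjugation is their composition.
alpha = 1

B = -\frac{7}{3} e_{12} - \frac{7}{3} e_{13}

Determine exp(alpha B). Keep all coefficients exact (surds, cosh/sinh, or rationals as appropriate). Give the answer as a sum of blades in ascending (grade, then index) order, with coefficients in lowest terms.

B^2 term by term: the squares give (-\frac{7}{3})^2*(e_{12})^2 + (-\frac{7}{3})^2*(e_{13})^2 = \frac{49}{9}*(-1) + \frac{49}{9}*(+1) = 0 (each basis 2-blade squares to minus the product of its generators' squares); cross terms between blades sharing an index anticommute and cancel. So B^2 = 0.
B^2 = 0, and the exponential is exactly linear here: exp(alpha B) = 1 + alpha B (parabolic case).
Answer: 1 - \frac{7}{3} e_{12} - \frac{7}{3} e_{13}


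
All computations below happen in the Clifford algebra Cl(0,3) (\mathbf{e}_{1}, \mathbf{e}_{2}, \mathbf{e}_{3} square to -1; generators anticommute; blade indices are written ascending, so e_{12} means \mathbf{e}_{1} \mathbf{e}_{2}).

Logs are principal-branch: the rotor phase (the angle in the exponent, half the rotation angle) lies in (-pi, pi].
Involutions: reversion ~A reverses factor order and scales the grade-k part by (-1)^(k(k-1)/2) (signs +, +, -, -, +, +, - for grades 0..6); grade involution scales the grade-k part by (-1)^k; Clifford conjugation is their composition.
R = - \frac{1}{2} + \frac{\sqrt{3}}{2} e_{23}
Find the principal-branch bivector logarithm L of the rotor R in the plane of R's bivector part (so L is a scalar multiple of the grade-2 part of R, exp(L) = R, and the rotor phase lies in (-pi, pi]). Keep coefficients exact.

The scalar part of R is - \frac{1}{2}, which fixes the principal-branch rotor phase; the unit plane is then the bivector part divided by the sine of that phase, and L is that plane scaled by the phase.
Concretely: cos(phase) = - \frac{1}{2} gives phase = ±\frac{2 \pi}{3}, and since phase/sin(phase) is even the sign is immaterial: L = (phase/sin(phase)) * <R>_2 = (\frac{4 \sqrt{3} \pi}{9}) * <R>_2.
Answer: \frac{2 \pi}{3} e_{23}


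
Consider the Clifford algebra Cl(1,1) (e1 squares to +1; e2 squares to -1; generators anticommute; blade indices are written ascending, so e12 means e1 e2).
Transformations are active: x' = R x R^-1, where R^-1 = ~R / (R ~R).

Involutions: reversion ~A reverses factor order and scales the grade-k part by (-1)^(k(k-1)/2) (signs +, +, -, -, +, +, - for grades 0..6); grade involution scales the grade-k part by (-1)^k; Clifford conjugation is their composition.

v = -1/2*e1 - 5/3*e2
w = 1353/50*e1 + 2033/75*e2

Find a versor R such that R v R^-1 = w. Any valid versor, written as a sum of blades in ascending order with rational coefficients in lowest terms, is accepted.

Construction: equal norms (both -91/36) license R = v + w = 664/25*e1 + 636/25*e2 — nothing changes along that direction, while (v - w)/2 changes sign, so v maps onto w.
Answer: 664/25*e1 + 636/25*e2


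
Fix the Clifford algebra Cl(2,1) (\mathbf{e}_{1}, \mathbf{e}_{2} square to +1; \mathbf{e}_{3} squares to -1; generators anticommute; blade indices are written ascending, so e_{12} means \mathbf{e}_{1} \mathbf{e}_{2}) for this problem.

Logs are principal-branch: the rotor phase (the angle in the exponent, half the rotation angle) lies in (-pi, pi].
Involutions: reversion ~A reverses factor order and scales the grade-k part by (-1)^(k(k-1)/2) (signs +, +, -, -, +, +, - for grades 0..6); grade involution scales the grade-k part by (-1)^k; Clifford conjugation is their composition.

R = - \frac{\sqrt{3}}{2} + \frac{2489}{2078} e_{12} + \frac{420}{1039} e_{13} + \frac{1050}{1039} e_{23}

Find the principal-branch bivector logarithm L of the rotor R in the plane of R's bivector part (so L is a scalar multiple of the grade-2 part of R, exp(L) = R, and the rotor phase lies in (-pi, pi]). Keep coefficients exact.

The scalar part of R is - \frac{\sqrt{3}}{2}, and that scalar determines the rotor phase on the principal branch; recovering the unit plane as bivector-part over sine of the phase gives L = phase * plane.
Concretely: cos(phase) = - \frac{\sqrt{3}}{2} gives phase = ±\frac{5 \pi}{6}, and since phase/sin(phase) is even the sign is immaterial: L = (phase/sin(phase)) * <R>_2 = (\frac{5 \pi}{3}) * <R>_2.
Answer: \frac{12445 \pi}{6234} e_{12} + \frac{700 \pi}{1039} e_{13} + \frac{1750 \pi}{1039} e_{23}


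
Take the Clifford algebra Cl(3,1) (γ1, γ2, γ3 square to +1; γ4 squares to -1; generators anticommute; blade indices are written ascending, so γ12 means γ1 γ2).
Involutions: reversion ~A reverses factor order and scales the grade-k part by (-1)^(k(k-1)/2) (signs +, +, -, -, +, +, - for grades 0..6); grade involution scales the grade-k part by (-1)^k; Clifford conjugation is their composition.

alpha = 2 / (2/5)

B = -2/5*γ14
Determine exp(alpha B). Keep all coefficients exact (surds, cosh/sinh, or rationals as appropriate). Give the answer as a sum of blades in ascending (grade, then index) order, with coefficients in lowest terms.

B^2 = (-2/5)^2*(γ14)^2 = 4/25*(+1) = 4/25 (a basis 2-blade squares to minus the product of its generators' squares).
B^2 = 4/25 — a positive square means the series sums to a boost: l = 2/5, alpha*l = 2, so exp(alpha B) = cosh(2) + (sinh(2)/(2/5))*B = cosh(2) + (5*sinh(2)/2)*B.
Answer: cosh(2) - sinh(2)*γ14


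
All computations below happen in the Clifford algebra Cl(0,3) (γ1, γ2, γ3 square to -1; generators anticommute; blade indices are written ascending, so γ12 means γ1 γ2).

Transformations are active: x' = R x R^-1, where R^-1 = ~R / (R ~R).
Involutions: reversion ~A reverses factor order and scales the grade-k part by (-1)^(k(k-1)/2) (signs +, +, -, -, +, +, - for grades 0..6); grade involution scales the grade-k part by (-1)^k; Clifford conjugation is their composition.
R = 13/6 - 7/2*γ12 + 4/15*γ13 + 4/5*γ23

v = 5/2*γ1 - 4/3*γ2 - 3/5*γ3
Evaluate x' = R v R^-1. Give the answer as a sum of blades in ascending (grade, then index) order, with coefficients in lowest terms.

~R = 13/6 + 7/2*γ12 - 4/15*γ13 - 4/5*γ23, and R ~R = 1589/90, so R^-1 = ~R / (1589/90).
R v = 91/100*γ1 - 10043/900*γ2 - 17/10*γ3 + 401/90*γ123
Answer: -2976/1589*γ1 - 14683/9534*γ2 - 12583/7945*γ3


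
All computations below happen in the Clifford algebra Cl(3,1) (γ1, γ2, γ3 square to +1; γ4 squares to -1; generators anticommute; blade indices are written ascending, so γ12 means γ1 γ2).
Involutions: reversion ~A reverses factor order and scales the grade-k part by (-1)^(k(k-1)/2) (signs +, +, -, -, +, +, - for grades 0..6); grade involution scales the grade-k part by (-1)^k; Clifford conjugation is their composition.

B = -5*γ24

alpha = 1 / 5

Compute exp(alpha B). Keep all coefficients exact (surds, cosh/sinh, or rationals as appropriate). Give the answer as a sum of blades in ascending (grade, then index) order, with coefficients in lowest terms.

B^2 = (-5)^2*(γ24)^2 = 25*(+1) = 25 (a basis 2-blade squares to minus the product of its generators' squares).
B^2 = 25 — since the square is positive, the closed form is hyperbolic: l = 5, alpha*l = 1, so exp(alpha B) = cosh(1) + (sinh(1)/5)*B = cosh(1) + (sinh(1)/5)*B.
Answer: cosh(1) - sinh(1)*γ24


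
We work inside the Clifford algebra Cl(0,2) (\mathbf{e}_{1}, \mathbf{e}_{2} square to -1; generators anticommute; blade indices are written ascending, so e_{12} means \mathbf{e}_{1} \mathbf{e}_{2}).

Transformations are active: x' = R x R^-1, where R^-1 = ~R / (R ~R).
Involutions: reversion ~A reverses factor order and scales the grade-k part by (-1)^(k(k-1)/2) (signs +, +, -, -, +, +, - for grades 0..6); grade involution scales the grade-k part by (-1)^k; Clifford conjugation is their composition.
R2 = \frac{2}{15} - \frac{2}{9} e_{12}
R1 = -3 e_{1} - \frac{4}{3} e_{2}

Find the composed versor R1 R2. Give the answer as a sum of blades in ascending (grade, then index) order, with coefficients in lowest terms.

Distribute over the terms of R1 (each basis-blade product reordered to ascending indices, repeated generators contracted through their squares):
(-3 e_{1}) R2 = -\frac{2}{5} e_{1} - \frac{2}{3} e_{2}
(-\frac{4}{3} e_{2}) R2 = \frac{8}{27} e_{1} - \frac{8}{45} e_{2}
Summing the partial products and collecting blades:
Answer: -\frac{14}{135} e_{1} - \frac{38}{45} e_{2}


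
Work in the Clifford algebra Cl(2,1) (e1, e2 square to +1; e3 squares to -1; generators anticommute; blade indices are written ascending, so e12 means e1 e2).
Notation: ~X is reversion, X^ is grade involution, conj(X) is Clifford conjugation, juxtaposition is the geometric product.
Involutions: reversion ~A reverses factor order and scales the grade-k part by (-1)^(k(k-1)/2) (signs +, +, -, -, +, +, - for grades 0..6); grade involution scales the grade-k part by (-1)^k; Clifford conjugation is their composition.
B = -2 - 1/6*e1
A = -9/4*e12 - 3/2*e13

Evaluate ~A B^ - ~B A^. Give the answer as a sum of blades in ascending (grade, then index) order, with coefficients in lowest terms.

first term: -3/8*e2 - 1/4*e3 - 9/2*e12 - 3*e13
second term: 3/8*e2 + 1/4*e3 + 9/2*e12 + 3*e13
Answer: -3/4*e2 - 1/2*e3 - 9*e12 - 6*e13


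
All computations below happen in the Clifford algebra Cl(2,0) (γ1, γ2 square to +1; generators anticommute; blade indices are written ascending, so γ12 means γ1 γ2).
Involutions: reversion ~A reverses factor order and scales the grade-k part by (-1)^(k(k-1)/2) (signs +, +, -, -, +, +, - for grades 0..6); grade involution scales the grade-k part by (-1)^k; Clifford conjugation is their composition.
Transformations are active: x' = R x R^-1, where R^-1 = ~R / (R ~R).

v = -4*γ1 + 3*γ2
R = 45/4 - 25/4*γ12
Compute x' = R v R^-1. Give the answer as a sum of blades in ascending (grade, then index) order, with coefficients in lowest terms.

~R = 45/4 + 25/4*γ12, and R ~R = 1325/8, so R^-1 = ~R / (1325/8).
R v = -255/4*γ1 + 35/4*γ2
Answer: -247/53*γ1 - 96/53*γ2


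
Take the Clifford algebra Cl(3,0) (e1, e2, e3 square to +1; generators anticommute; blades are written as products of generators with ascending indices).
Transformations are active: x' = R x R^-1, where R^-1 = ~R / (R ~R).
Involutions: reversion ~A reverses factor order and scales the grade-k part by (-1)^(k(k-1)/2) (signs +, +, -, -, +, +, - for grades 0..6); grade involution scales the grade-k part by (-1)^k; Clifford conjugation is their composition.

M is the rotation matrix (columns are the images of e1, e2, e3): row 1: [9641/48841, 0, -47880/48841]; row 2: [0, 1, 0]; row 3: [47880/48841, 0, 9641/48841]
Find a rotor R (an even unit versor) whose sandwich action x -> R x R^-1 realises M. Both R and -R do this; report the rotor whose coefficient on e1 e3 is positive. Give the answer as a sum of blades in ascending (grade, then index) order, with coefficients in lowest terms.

Method: write R = a + b12*e1 e2 + b13*e1 e3 + b23*e2 e3 with a^2 + b12^2 + b13^2 + b23^2 = 1 (so R^-1 = ~R). Expanding the columns R e_j ~R gives tr M = 4a^2 - 1 and, from the antisymmetric part, M21 - M12 = -4a*b12, M13 - M31 = 4a*b13, M32 - M23 = -4a*b23.
Here tr M = 68123/48841, so a^2 = (1 + tr M)/4 = 29241/48841 and a = ±171/221. Taking a = 171/221: M21 - M12 = 0, M13 - M31 = -95760/48841, M32 - M23 = 0, giving b12 = 0, b13 = -140/221, b23 = 0, i.e. R = 171/221 - 140/221*e1 e3.
Its e1 e3 coefficient is negative, so report the other preimage -R.
Answer: -171/221 + 140/221*e1 e3. Recall the cover is two-to-one: with M of trace 68123/48841, both preimages act alike, and the stated e1 e3 sign chooses the sheet.


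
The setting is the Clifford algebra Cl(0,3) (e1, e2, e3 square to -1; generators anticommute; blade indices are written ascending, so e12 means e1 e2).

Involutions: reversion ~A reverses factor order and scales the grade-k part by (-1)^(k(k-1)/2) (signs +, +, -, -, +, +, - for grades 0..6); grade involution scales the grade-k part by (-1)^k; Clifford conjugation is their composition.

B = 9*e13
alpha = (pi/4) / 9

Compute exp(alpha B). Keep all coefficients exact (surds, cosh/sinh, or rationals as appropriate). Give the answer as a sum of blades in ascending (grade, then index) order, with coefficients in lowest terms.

B^2 = (9)^2*(e13)^2 = 81*(-1) = -81 (a basis 2-blade squares to minus the product of its generators' squares).
B^2 = -81 — B^2 < 0, so the exponential closes trigonometrically: l = 9, alpha*l = pi/4, so exp(alpha B) = cos(pi/4) + (sin(pi/4)/9)*B = sqrt(2)/2 + (sqrt(2)/18)*B.
Answer: sqrt(2)/2 + sqrt(2)/2*e13


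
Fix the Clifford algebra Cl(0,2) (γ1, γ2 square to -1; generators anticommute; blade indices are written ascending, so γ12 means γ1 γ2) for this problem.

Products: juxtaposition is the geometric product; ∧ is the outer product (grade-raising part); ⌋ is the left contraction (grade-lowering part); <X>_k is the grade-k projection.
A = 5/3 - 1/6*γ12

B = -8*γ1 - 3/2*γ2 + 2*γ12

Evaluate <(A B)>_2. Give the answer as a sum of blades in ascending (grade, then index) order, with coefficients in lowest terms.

step 1: 1/3 - 163/12*γ1 - 7/6*γ2 + 10/3*γ12
step 2: 10/3*γ12
Answer: 10/3*γ12


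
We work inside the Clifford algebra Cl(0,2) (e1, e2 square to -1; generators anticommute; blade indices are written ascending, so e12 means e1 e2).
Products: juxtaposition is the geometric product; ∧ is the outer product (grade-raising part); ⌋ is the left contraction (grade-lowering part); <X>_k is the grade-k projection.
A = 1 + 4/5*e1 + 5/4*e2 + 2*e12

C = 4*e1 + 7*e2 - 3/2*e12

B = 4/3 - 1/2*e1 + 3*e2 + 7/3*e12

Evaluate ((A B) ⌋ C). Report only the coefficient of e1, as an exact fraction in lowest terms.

step 1: -401/60 - 151/60*e1 + 9/5*e2 + 321/40*e12
step 2: 2281/240 - 883/30*e1 - 6067/120*e2 + 401/40*e12
Answer: -883/30


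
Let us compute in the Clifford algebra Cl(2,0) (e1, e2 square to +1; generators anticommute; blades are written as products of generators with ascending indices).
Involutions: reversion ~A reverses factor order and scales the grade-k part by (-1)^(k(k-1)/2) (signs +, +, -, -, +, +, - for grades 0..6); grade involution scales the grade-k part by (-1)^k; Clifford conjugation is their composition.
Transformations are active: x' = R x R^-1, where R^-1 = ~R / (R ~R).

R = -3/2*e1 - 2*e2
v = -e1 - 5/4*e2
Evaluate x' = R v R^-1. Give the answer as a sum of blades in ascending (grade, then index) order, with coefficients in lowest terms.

~R = -3/2*e1 - 2*e2, and R ~R = 25/4, so R^-1 = ~R / (25/4).
R v = 4 - 1/8*e1 e2
Answer: -23/25*e1 - 131/100*e2


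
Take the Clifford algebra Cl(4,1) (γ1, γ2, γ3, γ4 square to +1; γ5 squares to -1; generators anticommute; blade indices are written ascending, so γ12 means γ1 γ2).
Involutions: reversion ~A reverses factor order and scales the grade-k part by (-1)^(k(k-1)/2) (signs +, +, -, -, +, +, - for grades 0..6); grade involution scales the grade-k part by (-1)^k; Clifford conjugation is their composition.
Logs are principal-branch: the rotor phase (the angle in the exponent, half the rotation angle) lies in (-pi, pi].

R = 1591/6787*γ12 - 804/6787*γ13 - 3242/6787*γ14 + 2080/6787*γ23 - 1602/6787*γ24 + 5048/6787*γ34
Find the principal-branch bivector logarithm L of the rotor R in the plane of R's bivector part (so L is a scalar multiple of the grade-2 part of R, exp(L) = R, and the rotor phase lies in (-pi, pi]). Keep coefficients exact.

The scalar part of R is 0, so the principal-branch rotor phase is pinned; divide the bivector part by its sine to get the unit plane — L is the phase times that plane.
Concretely: cos(phase) = 0 gives phase = ±pi/2, and since phase/sin(phase) is even the sign is immaterial: L = (phase/sin(phase)) * <R>_2 = (pi/2) * <R>_2.
Answer: 1591*pi/13574*γ12 - 402*pi/6787*γ13 - 1621*pi/6787*γ14 + 1040*pi/6787*γ23 - 801*pi/6787*γ24 + 2524*pi/6787*γ34


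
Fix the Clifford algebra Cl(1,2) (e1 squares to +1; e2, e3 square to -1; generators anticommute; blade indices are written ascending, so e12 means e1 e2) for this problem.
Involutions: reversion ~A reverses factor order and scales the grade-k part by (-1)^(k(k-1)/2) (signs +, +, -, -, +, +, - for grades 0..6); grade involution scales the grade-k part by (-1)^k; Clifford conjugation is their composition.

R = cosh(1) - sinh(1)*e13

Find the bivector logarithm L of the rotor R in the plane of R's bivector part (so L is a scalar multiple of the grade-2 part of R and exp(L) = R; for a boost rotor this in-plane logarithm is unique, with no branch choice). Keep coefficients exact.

The scalar part of R is cosh(1), giving the rapidity magnitude (cosh is even); the bivector part supplies orientation, its quotient by sinh of the rapidity is the plane, and L = rapidity * plane — unique in that plane, since flipping both signs leaves L unchanged.
Concretely: cosh(rapidity) = cosh(1) gives rapidity = ±1, and since rapidity/sinh(rapidity) is even the sign is immaterial: L = (rapidity/sinh(rapidity)) * <R>_2 = (1/sinh(1)) * <R>_2.
Answer: -e13


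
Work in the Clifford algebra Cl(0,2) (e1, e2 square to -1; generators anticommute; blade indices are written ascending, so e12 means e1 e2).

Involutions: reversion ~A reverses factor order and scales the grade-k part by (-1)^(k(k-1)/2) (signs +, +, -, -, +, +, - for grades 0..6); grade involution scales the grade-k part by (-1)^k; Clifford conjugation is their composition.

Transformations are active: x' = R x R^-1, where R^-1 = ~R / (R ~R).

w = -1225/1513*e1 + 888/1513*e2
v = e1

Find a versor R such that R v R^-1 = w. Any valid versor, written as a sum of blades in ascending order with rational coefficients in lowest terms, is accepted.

Take R = v + w = 288/1513*e1 + 888/1513*e2. Because q(v) = q(w) = -1, conjugation by R sends v exactly to w.
Answer: 288/1513*e1 + 888/1513*e2


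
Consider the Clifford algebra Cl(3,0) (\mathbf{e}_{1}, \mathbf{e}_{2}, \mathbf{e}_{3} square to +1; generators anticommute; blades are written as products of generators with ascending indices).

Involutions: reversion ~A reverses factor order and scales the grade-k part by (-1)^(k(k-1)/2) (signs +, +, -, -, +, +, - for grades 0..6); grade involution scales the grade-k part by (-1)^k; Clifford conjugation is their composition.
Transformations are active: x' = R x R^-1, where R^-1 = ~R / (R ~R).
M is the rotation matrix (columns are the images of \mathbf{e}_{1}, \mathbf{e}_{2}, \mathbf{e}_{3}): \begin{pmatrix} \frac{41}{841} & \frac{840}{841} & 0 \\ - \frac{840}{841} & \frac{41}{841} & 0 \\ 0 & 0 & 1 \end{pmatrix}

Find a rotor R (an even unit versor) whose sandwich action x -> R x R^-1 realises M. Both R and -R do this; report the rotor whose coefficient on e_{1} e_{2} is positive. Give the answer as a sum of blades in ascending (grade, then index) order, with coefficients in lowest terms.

Method: write R = a + b12*e_{1} e_{2} + b13*e_{1} e_{3} + b23*e_{2} e_{3} with a^2 + b12^2 + b13^2 + b23^2 = 1 (so R^-1 = ~R). Expanding the columns R e_j ~R gives tr M = 4a^2 - 1 and, from the antisymmetric part, M21 - M12 = -4a*b12, M13 - M31 = 4a*b13, M32 - M23 = -4a*b23.
Here tr M = \frac{923}{841}, so a^2 = (1 + tr M)/4 = \frac{441}{841} and a = ±\frac{21}{29}. Taking a = \frac{21}{29}: M21 - M12 = -\frac{1680}{841}, M13 - M31 = 0, M32 - M23 = 0, giving b12 = \frac{20}{29}, b13 = 0, b23 = 0, i.e. R = \frac{21}{29} + \frac{20}{29} e_{1} e_{2}.
Its e_{1} e_{2} coefficient is already positive.
Answer: \frac{21}{29} + \frac{20}{29} e_{1} e_{2}. Note: both R and -R realise this M (trace \frac{923}{841}); the covering map identifies them, and the e_{1} e_{2}-coefficient sign is the tie-breaker.


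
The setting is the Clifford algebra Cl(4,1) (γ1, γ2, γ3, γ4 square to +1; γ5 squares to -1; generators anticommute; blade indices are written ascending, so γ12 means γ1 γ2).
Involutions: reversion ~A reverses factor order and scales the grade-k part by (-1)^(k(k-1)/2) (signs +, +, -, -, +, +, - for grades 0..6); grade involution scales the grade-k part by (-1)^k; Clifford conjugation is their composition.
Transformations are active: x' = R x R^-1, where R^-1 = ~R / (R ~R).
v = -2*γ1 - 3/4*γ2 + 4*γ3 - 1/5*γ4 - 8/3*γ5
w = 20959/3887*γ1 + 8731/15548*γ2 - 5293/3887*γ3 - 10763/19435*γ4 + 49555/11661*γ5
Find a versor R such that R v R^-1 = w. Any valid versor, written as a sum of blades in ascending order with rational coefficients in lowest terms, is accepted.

Here q(v) = q(w) = 48569/3600; the classical choice R = v + w = 13185/3887*γ1 - 1465/7774*γ2 + 10255/3887*γ3 - 2930/3887*γ4 + 6153/3887*γ5 then realises v -> w under the sandwich.
Answer: 13185/3887*γ1 - 1465/7774*γ2 + 10255/3887*γ3 - 2930/3887*γ4 + 6153/3887*γ5


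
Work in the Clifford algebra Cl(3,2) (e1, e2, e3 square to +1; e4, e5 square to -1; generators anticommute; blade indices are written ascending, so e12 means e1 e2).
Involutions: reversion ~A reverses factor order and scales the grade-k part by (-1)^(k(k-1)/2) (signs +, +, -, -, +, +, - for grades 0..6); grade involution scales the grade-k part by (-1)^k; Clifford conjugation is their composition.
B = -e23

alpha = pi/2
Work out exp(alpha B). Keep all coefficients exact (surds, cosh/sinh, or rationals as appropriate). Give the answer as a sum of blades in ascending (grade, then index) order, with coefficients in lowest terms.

B^2 = (-1)^2*(e23)^2 = 1*(-1) = -1 (a basis 2-blade squares to minus the product of its generators' squares).
B^2 = -1 — a negative square means the series sums to a rotation: l = 1, alpha*l = pi/2, so exp(alpha B) = cos(pi/2) + (sin(pi/2)/1)*B = 0 + (1)*B.
Answer: -e23


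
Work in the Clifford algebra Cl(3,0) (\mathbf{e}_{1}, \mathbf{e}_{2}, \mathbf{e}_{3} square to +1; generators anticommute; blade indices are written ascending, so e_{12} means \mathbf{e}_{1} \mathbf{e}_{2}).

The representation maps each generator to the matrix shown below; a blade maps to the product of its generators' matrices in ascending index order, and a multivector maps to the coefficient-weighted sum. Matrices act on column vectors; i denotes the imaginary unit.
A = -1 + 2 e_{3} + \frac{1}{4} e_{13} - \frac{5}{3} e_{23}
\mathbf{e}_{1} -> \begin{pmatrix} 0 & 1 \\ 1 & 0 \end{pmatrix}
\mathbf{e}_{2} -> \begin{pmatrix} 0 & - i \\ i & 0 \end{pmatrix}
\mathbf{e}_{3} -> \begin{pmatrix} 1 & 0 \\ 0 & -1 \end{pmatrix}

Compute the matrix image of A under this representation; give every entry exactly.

Bivector images (products of the table entries): rho(e_{13}) = rho(\mathbf{e}_{1})rho(\mathbf{e}_{3}) = \begin{pmatrix} 0 & -1 \\ 1 & 0 \end{pmatrix}; rho(e_{23}) = rho(\mathbf{e}_{2})rho(\mathbf{e}_{3}) = \begin{pmatrix} 0 & i \\ i & 0 \end{pmatrix}.
M = (-1)*1 + (2)*rho(e_{3}) + (\frac{1}{4})*rho(e_{13}) + (-\frac{5}{3})*rho(e_{23}), summed entrywise (1 is the identity matrix):
Answer: \begin{pmatrix} 1 & - \frac{1}{4} - \frac{5 i}{3} \\ \frac{1}{4} - \frac{5 i}{3} & -3 \end{pmatrix}


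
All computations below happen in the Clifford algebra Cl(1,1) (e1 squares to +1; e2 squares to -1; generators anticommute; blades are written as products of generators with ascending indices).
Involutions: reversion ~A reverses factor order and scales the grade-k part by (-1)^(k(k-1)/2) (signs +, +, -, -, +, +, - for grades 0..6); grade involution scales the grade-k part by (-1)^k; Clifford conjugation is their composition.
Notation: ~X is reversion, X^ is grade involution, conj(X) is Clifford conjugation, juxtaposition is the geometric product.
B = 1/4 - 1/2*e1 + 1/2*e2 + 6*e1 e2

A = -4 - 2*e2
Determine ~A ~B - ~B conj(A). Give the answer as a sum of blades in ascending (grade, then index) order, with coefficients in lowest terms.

first term: 14*e1 - 5/2*e2 + 23*e1 e2
second term: -2 + 14*e1 - 3/2*e2 + 23*e1 e2
Answer: 2 - e2


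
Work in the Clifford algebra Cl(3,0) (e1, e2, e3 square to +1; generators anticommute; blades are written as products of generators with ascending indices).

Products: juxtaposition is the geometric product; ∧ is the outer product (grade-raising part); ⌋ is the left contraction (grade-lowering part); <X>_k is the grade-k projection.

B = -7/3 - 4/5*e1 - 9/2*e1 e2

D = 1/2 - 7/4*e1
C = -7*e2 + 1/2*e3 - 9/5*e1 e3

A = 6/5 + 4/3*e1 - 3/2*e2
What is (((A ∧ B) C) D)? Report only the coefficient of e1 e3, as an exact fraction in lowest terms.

step 1: -14/5 - 916/225*e1 + 7/2*e2 - 33/5*e1 e2
step 2: -49/2 + 231/5*e1 + 98/5*e2 + 741/125*e3 + 6412/225*e1 e2 + 676/225*e1 e3 - 1013/100*e2 e3 + 3*e1 e2 e3
step 3: -931/10 + 2639/40*e1 + 13426/225*e2 + 18499/2250*e3 + 21847/450*e1 e2 + 53443/4500*e1 e3 - 2063/200*e2 e3 + 7691/400*e1 e2 e3
Answer: 53443/4500


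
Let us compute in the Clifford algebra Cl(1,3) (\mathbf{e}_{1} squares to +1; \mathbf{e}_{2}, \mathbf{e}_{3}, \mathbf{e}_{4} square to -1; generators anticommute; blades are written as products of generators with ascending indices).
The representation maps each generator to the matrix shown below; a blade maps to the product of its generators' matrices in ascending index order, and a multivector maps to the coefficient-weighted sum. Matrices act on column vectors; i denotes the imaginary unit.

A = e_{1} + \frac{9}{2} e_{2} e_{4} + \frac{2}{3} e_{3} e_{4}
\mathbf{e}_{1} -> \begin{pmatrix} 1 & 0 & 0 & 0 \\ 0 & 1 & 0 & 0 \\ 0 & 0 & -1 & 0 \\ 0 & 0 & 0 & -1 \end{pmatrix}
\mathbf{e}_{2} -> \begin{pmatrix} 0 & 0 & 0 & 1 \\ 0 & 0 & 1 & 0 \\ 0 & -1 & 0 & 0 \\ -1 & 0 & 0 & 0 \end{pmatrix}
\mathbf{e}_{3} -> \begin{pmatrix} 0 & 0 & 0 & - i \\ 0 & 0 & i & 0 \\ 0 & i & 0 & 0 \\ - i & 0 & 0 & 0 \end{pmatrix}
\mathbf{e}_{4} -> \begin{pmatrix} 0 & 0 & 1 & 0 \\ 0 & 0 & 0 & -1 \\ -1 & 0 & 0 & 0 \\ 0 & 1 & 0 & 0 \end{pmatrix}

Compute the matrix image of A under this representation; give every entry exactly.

Bivector images (products of the table entries): rho(e_{2} e_{4}) = rho(\mathbf{e}_{2})rho(\mathbf{e}_{4}) = \begin{pmatrix} 0 & 1 & 0 & 0 \\ -1 & 0 & 0 & 0 \\ 0 & 0 & 0 & 1 \\ 0 & 0 & -1 & 0 \end{pmatrix}; rho(e_{3} e_{4}) = rho(\mathbf{e}_{3})rho(\mathbf{e}_{4}) = \begin{pmatrix} 0 & - i & 0 & 0 \\ - i & 0 & 0 & 0 \\ 0 & 0 & 0 & - i \\ 0 & 0 & - i & 0 \end{pmatrix}.
M = (1)*rho(e_{1}) + (\frac{9}{2})*rho(e_{2} e_{4}) + (\frac{2}{3})*rho(e_{3} e_{4}), summed entrywise:
Answer: \begin{pmatrix} 1 & \frac{9}{2} - \frac{2 i}{3} & 0 & 0 \\ - \frac{9}{2} - \frac{2 i}{3} & 1 & 0 & 0 \\ 0 & 0 & -1 & \frac{9}{2} - \frac{2 i}{3} \\ 0 & 0 & - \frac{9}{2} - \frac{2 i}{3} & -1 \end{pmatrix}


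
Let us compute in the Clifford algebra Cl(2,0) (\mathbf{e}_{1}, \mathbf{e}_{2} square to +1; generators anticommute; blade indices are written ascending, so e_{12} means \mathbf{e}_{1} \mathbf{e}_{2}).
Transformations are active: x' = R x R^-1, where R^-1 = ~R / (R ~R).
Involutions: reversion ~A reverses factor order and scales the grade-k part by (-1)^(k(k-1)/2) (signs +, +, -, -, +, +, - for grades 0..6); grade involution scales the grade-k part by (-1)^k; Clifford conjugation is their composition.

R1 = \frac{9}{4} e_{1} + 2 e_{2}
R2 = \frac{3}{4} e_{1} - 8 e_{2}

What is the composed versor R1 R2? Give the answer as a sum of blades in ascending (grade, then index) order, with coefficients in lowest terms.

Distribute over the terms of R1 (each basis-blade product reordered to ascending indices, repeated generators contracted through their squares):
(\frac{9}{4} e_{1}) R2 = \frac{27}{16} - 18 e_{12}
(2 e_{2}) R2 = -16 - \frac{3}{2} e_{12}
Summing the partial products and collecting blades:
Answer: -\frac{229}{16} - \frac{39}{2} e_{12}
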